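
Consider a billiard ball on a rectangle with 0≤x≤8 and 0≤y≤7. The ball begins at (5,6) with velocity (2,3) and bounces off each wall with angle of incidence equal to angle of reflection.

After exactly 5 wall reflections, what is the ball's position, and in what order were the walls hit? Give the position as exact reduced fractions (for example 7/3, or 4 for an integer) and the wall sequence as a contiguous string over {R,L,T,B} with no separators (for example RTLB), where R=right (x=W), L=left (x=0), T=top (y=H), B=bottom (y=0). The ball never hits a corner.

1. t=1/3 → T at (17/3,7); v=(2,-3)
2. t=7/6 → R at (8,7/2); v=(-2,-3)
3. t=7/6 → B at (17/3,0); v=(-2,3)
4. t=7/3 → T at (1,7); v=(-2,-3)
5. t=1/2 → L at (0,11/2); v=(2,-3)

Final position: (0,11/2)
Wall sequence: TRBTL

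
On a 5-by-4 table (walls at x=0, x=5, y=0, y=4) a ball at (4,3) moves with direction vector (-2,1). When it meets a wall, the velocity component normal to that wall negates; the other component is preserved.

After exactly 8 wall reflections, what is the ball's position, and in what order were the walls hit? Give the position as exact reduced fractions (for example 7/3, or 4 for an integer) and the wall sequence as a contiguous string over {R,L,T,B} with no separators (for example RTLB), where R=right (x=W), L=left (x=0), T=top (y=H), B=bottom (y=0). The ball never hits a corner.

1. t=1 → T at (2,4); v=(-2,-1)
2. t=1 → L at (0,3); v=(2,-1)
3. t=5/2 → R at (5,1/2); v=(-2,-1)
4. t=1/2 → B at (4,0); v=(-2,1)
5. t=2 → L at (0,2); v=(2,1)
6. t=2 → T at (4,4); v=(2,-1)
7. t=1/2 → R at (5,7/2); v=(-2,-1)
8. t=5/2 → L at (0,1); v=(2,-1)

Final position: (0,1)
Wall sequence: TLRBLTRL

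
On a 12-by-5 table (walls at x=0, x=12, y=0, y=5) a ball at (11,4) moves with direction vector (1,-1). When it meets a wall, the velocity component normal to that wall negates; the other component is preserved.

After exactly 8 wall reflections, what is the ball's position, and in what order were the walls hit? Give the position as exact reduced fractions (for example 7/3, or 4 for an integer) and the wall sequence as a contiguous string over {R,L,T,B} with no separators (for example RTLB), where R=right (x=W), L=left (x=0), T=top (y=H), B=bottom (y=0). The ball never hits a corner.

1. t=1 → R at (12,3); v=(-1,-1)
2. t=3 → B at (9,0); v=(-1,1)
3. t=5 → T at (4,5); v=(-1,-1)
4. t=4 → L at (0,1); v=(1,-1)
5. t=1 → B at (1,0); v=(1,1)
6. t=5 → T at (6,5); v=(1,-1)
7. t=5 → B at (11,0); v=(1,1)
8. t=1 → R at (12,1); v=(-1,1)

Final position: (12,1)
Wall sequence: RBTLBTBR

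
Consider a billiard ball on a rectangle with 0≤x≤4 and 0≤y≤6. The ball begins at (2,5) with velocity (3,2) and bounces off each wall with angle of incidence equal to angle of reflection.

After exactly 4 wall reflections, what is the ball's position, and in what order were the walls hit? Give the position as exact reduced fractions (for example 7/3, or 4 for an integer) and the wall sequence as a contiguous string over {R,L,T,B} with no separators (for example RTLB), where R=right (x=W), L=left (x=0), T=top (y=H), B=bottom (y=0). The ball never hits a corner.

Final position: (4,1/3)
Wall sequence: TRLR

1. t=1/2 → T at (7/2,6); v=(3,-2)
2. t=1/6 → R at (4,17/3); v=(-3,-2)
3. t=4/3 → L at (0,3); v=(3,-2)
4. t=4/3 → R at (4,1/3); v=(-3,-2)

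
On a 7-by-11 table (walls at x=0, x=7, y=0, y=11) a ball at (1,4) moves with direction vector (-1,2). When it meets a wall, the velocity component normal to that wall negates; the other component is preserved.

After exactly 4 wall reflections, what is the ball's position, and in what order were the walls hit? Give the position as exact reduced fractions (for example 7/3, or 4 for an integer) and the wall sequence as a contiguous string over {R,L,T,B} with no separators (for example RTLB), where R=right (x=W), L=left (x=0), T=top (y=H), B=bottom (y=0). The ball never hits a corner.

Final position: (6,0)
Wall sequence: LTRB

1. t=1 → L at (0,6); v=(1,2)
2. t=5/2 → T at (5/2,11); v=(1,-2)
3. t=9/2 → R at (7,2); v=(-1,-2)
4. t=1 → B at (6,0); v=(-1,2)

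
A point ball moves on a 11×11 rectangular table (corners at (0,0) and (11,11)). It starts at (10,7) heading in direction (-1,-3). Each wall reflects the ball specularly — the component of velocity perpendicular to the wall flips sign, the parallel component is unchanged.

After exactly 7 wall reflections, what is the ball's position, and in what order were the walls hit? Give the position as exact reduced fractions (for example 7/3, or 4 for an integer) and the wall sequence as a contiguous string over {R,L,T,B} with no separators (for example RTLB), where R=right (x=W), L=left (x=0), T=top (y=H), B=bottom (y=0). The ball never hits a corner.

1. t=7/3 → B at (23/3,0); v=(-1,3)
2. t=11/3 → T at (4,11); v=(-1,-3)
3. t=11/3 → B at (1/3,0); v=(-1,3)
4. t=1/3 → L at (0,1); v=(1,3)
5. t=10/3 → T at (10/3,11); v=(1,-3)
6. t=11/3 → B at (7,0); v=(1,3)
7. t=11/3 → T at (32/3,11); v=(1,-3)

Final position: (32/3,11)
Wall sequence: BTBLTBT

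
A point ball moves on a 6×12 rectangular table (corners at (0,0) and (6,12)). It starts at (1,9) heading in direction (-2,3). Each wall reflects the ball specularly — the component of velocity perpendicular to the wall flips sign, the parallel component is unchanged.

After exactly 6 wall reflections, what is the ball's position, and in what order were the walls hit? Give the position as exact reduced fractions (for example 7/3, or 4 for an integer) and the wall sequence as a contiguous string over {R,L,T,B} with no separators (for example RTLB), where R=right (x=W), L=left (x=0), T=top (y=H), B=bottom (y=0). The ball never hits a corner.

Final position: (5,12)
Wall sequence: LTRBLT

1. t=1/2 → L at (0,21/2); v=(2,3)
2. t=1/2 → T at (1,12); v=(2,-3)
3. t=5/2 → R at (6,9/2); v=(-2,-3)
4. t=3/2 → B at (3,0); v=(-2,3)
5. t=3/2 → L at (0,9/2); v=(2,3)
6. t=5/2 → T at (5,12); v=(2,-3)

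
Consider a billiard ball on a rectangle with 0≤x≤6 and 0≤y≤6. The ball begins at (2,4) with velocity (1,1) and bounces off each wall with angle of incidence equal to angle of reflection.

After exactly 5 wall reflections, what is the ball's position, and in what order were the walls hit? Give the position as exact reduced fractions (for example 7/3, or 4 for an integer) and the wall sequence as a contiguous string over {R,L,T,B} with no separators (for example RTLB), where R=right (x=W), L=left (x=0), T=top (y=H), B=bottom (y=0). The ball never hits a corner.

Final position: (4,6)
Wall sequence: TRBLT

1. t=2 → T at (4,6); v=(1,-1)
2. t=2 → R at (6,4); v=(-1,-1)
3. t=4 → B at (2,0); v=(-1,1)
4. t=2 → L at (0,2); v=(1,1)
5. t=4 → T at (4,6); v=(1,-1)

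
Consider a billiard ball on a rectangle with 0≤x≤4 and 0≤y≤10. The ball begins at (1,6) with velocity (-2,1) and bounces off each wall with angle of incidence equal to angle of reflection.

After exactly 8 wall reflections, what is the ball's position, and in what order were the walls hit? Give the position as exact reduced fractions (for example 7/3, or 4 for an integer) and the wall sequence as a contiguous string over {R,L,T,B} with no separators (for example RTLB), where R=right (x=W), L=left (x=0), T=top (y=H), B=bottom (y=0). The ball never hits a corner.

1. t=1/2 → L at (0,13/2); v=(2,1)
2. t=2 → R at (4,17/2); v=(-2,1)
3. t=3/2 → T at (1,10); v=(-2,-1)
4. t=1/2 → L at (0,19/2); v=(2,-1)
5. t=2 → R at (4,15/2); v=(-2,-1)
6. t=2 → L at (0,11/2); v=(2,-1)
7. t=2 → R at (4,7/2); v=(-2,-1)
8. t=2 → L at (0,3/2); v=(2,-1)

Final position: (0,3/2)
Wall sequence: LRTLRLRL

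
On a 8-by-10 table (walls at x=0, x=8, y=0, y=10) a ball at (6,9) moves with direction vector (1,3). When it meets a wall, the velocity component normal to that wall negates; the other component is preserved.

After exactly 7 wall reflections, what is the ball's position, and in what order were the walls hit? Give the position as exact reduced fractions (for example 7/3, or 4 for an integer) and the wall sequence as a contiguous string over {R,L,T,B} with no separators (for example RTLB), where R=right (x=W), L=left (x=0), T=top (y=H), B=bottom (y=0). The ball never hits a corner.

Final position: (11/3,10)
Wall sequence: TRBTLBT

1. t=1/3 → T at (19/3,10); v=(1,-3)
2. t=5/3 → R at (8,5); v=(-1,-3)
3. t=5/3 → B at (19/3,0); v=(-1,3)
4. t=10/3 → T at (3,10); v=(-1,-3)
5. t=3 → L at (0,1); v=(1,-3)
6. t=1/3 → B at (1/3,0); v=(1,3)
7. t=10/3 → T at (11/3,10); v=(1,-3)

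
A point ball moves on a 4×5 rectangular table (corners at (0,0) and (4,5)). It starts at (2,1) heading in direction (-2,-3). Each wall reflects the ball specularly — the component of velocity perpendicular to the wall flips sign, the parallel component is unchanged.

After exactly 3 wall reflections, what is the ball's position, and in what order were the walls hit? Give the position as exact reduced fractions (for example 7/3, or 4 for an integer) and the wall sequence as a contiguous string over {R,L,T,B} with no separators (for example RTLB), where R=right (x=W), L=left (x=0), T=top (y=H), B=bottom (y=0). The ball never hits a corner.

Final position: (2,5)
Wall sequence: BLT

1. t=1/3 → B at (4/3,0); v=(-2,3)
2. t=2/3 → L at (0,2); v=(2,3)
3. t=1 → T at (2,5); v=(2,-3)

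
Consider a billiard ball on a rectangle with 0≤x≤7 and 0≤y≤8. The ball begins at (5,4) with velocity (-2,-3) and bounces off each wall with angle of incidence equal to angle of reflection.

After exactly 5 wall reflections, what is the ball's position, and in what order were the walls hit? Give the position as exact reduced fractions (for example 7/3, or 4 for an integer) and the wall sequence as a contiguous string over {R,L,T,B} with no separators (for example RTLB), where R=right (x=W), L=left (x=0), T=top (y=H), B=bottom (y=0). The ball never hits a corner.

1. t=4/3 → B at (7/3,0); v=(-2,3)
2. t=7/6 → L at (0,7/2); v=(2,3)
3. t=3/2 → T at (3,8); v=(2,-3)
4. t=2 → R at (7,2); v=(-2,-3)
5. t=2/3 → B at (17/3,0); v=(-2,3)

Final position: (17/3,0)
Wall sequence: BLTRB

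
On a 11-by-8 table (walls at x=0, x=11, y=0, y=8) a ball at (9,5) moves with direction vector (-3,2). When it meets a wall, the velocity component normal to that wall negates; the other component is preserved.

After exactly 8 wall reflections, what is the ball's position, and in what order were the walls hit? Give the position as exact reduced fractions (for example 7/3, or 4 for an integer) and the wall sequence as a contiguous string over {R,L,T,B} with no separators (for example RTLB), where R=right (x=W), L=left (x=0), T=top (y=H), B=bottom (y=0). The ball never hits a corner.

1. t=3/2 → T at (9/2,8); v=(-3,-2)
2. t=3/2 → L at (0,5); v=(3,-2)
3. t=5/2 → B at (15/2,0); v=(3,2)
4. t=7/6 → R at (11,7/3); v=(-3,2)
5. t=17/6 → T at (5/2,8); v=(-3,-2)
6. t=5/6 → L at (0,19/3); v=(3,-2)
7. t=19/6 → B at (19/2,0); v=(3,2)
8. t=1/2 → R at (11,1); v=(-3,2)

Final position: (11,1)
Wall sequence: TLBRTLBR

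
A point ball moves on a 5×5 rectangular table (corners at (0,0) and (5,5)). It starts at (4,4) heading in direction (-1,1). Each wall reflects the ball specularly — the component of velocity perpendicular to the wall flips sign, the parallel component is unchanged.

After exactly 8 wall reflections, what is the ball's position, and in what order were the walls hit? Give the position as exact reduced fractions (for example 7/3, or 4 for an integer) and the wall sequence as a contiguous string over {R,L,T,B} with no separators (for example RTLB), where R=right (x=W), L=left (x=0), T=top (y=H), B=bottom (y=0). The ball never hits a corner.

Final position: (5,3)
Wall sequence: TLBRTLBR

1. t=1 → T at (3,5); v=(-1,-1)
2. t=3 → L at (0,2); v=(1,-1)
3. t=2 → B at (2,0); v=(1,1)
4. t=3 → R at (5,3); v=(-1,1)
5. t=2 → T at (3,5); v=(-1,-1)
6. t=3 → L at (0,2); v=(1,-1)
7. t=2 → B at (2,0); v=(1,1)
8. t=3 → R at (5,3); v=(-1,1)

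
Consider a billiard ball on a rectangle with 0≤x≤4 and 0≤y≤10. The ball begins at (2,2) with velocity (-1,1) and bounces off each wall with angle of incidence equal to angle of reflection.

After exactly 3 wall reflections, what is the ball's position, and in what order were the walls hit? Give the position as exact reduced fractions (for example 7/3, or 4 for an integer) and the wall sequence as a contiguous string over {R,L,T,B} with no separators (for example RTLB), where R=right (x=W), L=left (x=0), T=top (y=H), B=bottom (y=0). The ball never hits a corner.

Final position: (2,10)
Wall sequence: LRT

1. t=2 → L at (0,4); v=(1,1)
2. t=4 → R at (4,8); v=(-1,1)
3. t=2 → T at (2,10); v=(-1,-1)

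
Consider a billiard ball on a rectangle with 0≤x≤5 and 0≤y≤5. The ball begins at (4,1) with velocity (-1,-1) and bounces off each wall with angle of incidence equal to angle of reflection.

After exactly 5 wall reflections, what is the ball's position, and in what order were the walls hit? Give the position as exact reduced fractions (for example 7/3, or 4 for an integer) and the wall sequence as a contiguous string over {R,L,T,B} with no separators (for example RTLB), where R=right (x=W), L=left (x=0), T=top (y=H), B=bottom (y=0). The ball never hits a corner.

1. t=1 → B at (3,0); v=(-1,1)
2. t=3 → L at (0,3); v=(1,1)
3. t=2 → T at (2,5); v=(1,-1)
4. t=3 → R at (5,2); v=(-1,-1)
5. t=2 → B at (3,0); v=(-1,1)

Final position: (3,0)
Wall sequence: BLTRB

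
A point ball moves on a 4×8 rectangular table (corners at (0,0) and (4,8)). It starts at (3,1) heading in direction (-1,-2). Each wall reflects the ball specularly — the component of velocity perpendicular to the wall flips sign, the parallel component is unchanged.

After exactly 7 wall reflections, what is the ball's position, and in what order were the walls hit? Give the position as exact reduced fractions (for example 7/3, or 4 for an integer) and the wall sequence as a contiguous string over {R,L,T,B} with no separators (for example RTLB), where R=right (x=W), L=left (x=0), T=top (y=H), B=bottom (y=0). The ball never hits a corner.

1. t=1/2 → B at (5/2,0); v=(-1,2)
2. t=5/2 → L at (0,5); v=(1,2)
3. t=3/2 → T at (3/2,8); v=(1,-2)
4. t=5/2 → R at (4,3); v=(-1,-2)
5. t=3/2 → B at (5/2,0); v=(-1,2)
6. t=5/2 → L at (0,5); v=(1,2)
7. t=3/2 → T at (3/2,8); v=(1,-2)

Final position: (3/2,8)
Wall sequence: BLTRBLT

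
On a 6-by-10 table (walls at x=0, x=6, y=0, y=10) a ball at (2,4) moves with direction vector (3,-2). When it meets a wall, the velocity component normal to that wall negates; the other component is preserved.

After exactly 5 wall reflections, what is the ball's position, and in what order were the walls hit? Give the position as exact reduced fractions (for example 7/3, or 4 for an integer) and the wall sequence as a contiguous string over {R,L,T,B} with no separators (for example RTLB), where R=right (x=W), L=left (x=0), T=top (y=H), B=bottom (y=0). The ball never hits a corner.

1. t=4/3 → R at (6,4/3); v=(-3,-2)
2. t=2/3 → B at (4,0); v=(-3,2)
3. t=4/3 → L at (0,8/3); v=(3,2)
4. t=2 → R at (6,20/3); v=(-3,2)
5. t=5/3 → T at (1,10); v=(-3,-2)

Final position: (1,10)
Wall sequence: RBLRT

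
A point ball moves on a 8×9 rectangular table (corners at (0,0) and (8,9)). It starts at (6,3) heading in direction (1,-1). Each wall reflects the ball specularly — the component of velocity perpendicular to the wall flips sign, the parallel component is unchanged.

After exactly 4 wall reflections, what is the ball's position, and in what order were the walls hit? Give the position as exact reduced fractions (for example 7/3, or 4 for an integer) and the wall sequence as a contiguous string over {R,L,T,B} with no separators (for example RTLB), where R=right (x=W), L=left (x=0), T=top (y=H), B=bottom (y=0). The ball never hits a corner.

Final position: (2,9)
Wall sequence: RBLT

1. t=2 → R at (8,1); v=(-1,-1)
2. t=1 → B at (7,0); v=(-1,1)
3. t=7 → L at (0,7); v=(1,1)
4. t=2 → T at (2,9); v=(1,-1)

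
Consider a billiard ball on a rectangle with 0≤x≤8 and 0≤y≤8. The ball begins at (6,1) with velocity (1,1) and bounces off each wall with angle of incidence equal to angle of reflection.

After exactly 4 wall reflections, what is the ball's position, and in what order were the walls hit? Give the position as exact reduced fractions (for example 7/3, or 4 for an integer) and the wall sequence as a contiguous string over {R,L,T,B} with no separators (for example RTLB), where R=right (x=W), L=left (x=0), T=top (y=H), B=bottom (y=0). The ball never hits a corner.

Final position: (5,0)
Wall sequence: RTLB

1. t=2 → R at (8,3); v=(-1,1)
2. t=5 → T at (3,8); v=(-1,-1)
3. t=3 → L at (0,5); v=(1,-1)
4. t=5 → B at (5,0); v=(1,1)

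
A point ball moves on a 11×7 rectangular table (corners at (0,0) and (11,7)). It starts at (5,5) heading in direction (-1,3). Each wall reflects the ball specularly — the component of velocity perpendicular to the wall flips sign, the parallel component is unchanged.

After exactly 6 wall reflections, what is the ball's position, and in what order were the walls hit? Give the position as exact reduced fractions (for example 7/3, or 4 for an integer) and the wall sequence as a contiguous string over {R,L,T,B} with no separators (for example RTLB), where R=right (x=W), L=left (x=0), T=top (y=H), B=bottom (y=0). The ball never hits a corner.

1. t=2/3 → T at (13/3,7); v=(-1,-3)
2. t=7/3 → B at (2,0); v=(-1,3)
3. t=2 → L at (0,6); v=(1,3)
4. t=1/3 → T at (1/3,7); v=(1,-3)
5. t=7/3 → B at (8/3,0); v=(1,3)
6. t=7/3 → T at (5,7); v=(1,-3)

Final position: (5,7)
Wall sequence: TBLTBT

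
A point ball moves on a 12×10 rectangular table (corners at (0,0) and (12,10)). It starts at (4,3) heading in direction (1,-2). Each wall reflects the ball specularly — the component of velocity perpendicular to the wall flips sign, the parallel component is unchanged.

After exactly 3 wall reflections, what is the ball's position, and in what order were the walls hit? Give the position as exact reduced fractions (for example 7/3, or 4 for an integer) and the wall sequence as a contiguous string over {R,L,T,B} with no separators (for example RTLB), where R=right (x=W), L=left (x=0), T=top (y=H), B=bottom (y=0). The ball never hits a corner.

Final position: (12,7)
Wall sequence: BTR

1. t=3/2 → B at (11/2,0); v=(1,2)
2. t=5 → T at (21/2,10); v=(1,-2)
3. t=3/2 → R at (12,7); v=(-1,-2)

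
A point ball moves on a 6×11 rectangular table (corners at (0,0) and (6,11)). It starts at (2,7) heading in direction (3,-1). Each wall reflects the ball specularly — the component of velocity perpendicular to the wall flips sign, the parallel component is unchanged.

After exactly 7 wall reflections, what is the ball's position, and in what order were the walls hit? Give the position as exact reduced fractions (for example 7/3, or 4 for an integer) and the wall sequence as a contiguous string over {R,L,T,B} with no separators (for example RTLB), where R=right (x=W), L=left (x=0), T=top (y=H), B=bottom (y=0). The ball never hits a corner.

Final position: (0,13/3)
Wall sequence: RLRBLRL

1. t=4/3 → R at (6,17/3); v=(-3,-1)
2. t=2 → L at (0,11/3); v=(3,-1)
3. t=2 → R at (6,5/3); v=(-3,-1)
4. t=5/3 → B at (1,0); v=(-3,1)
5. t=1/3 → L at (0,1/3); v=(3,1)
6. t=2 → R at (6,7/3); v=(-3,1)
7. t=2 → L at (0,13/3); v=(3,1)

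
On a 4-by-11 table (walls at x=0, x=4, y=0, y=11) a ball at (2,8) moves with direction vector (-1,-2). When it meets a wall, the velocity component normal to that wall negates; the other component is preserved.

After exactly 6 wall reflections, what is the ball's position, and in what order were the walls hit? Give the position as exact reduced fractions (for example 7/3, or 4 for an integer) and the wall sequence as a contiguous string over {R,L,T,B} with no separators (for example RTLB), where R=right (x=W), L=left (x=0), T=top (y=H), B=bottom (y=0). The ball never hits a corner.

1. t=2 → L at (0,4); v=(1,-2)
2. t=2 → B at (2,0); v=(1,2)
3. t=2 → R at (4,4); v=(-1,2)
4. t=7/2 → T at (1/2,11); v=(-1,-2)
5. t=1/2 → L at (0,10); v=(1,-2)
6. t=4 → R at (4,2); v=(-1,-2)

Final position: (4,2)
Wall sequence: LBRTLR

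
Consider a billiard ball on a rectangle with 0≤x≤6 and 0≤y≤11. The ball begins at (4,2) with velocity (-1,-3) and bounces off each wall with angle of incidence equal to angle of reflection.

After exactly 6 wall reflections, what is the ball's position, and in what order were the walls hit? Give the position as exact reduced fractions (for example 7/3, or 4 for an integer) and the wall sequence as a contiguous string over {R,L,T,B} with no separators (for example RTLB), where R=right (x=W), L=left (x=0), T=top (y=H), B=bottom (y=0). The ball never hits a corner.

Final position: (13/3,11)
Wall sequence: BLTBRT

1. t=2/3 → B at (10/3,0); v=(-1,3)
2. t=10/3 → L at (0,10); v=(1,3)
3. t=1/3 → T at (1/3,11); v=(1,-3)
4. t=11/3 → B at (4,0); v=(1,3)
5. t=2 → R at (6,6); v=(-1,3)
6. t=5/3 → T at (13/3,11); v=(-1,-3)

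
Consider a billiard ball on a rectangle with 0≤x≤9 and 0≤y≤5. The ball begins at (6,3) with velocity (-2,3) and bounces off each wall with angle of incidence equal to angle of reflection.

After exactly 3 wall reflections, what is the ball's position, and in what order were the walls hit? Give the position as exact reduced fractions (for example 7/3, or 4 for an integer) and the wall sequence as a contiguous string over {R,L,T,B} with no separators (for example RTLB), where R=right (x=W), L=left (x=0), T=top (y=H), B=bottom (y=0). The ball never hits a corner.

Final position: (0,2)
Wall sequence: TBL

1. t=2/3 → T at (14/3,5); v=(-2,-3)
2. t=5/3 → B at (4/3,0); v=(-2,3)
3. t=2/3 → L at (0,2); v=(2,3)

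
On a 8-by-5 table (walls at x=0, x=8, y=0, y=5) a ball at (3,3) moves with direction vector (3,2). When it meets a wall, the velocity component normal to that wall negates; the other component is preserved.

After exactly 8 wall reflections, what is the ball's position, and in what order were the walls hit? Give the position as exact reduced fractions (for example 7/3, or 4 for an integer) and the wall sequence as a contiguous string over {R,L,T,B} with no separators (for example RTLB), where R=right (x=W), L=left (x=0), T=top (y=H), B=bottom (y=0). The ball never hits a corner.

1. t=1 → T at (6,5); v=(3,-2)
2. t=2/3 → R at (8,11/3); v=(-3,-2)
3. t=11/6 → B at (5/2,0); v=(-3,2)
4. t=5/6 → L at (0,5/3); v=(3,2)
5. t=5/3 → T at (5,5); v=(3,-2)
6. t=1 → R at (8,3); v=(-3,-2)
7. t=3/2 → B at (7/2,0); v=(-3,2)
8. t=7/6 → L at (0,7/3); v=(3,2)

Final position: (0,7/3)
Wall sequence: TRBLTRBL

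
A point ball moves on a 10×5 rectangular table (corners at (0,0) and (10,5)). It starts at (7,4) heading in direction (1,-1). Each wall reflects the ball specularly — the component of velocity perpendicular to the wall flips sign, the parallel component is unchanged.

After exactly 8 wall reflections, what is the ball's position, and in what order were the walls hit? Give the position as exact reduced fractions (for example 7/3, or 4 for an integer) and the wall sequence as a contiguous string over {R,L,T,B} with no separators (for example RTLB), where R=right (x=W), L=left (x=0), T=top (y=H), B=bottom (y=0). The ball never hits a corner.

1. t=3 → R at (10,1); v=(-1,-1)
2. t=1 → B at (9,0); v=(-1,1)
3. t=5 → T at (4,5); v=(-1,-1)
4. t=4 → L at (0,1); v=(1,-1)
5. t=1 → B at (1,0); v=(1,1)
6. t=5 → T at (6,5); v=(1,-1)
7. t=4 → R at (10,1); v=(-1,-1)
8. t=1 → B at (9,0); v=(-1,1)

Final position: (9,0)
Wall sequence: RBTLBTRB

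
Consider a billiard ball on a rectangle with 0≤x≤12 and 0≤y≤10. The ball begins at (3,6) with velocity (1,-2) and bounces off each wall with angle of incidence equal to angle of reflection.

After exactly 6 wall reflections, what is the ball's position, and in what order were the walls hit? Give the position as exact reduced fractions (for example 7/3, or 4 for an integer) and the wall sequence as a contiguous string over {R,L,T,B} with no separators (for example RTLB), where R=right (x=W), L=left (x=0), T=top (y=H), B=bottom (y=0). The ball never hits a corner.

1. t=3 → B at (6,0); v=(1,2)
2. t=5 → T at (11,10); v=(1,-2)
3. t=1 → R at (12,8); v=(-1,-2)
4. t=4 → B at (8,0); v=(-1,2)
5. t=5 → T at (3,10); v=(-1,-2)
6. t=3 → L at (0,4); v=(1,-2)

Final position: (0,4)
Wall sequence: BTRBTL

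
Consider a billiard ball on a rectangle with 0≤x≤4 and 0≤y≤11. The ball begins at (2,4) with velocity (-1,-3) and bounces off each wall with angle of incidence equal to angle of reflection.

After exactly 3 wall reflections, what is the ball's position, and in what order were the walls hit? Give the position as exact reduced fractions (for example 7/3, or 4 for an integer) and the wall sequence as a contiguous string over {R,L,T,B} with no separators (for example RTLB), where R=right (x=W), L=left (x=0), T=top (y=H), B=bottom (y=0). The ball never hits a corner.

Final position: (3,11)
Wall sequence: BLT

1. t=4/3 → B at (2/3,0); v=(-1,3)
2. t=2/3 → L at (0,2); v=(1,3)
3. t=3 → T at (3,11); v=(1,-3)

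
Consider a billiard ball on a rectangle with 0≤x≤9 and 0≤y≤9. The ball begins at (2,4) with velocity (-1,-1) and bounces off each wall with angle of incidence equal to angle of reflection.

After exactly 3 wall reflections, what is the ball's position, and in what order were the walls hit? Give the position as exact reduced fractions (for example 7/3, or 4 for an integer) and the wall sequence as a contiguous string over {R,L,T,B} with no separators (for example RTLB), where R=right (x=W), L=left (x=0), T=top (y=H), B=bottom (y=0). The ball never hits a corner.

Final position: (9,7)
Wall sequence: LBR

1. t=2 → L at (0,2); v=(1,-1)
2. t=2 → B at (2,0); v=(1,1)
3. t=7 → R at (9,7); v=(-1,1)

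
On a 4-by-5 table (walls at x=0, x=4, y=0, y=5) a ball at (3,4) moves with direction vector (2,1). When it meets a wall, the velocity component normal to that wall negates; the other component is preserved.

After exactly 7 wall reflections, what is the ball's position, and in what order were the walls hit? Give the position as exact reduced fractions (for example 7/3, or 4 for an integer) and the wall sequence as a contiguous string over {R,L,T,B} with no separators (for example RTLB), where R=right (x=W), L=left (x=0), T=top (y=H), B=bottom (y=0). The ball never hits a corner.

Final position: (4,5/2)
Wall sequence: RTLRBLR

1. t=1/2 → R at (4,9/2); v=(-2,1)
2. t=1/2 → T at (3,5); v=(-2,-1)
3. t=3/2 → L at (0,7/2); v=(2,-1)
4. t=2 → R at (4,3/2); v=(-2,-1)
5. t=3/2 → B at (1,0); v=(-2,1)
6. t=1/2 → L at (0,1/2); v=(2,1)
7. t=2 → R at (4,5/2); v=(-2,1)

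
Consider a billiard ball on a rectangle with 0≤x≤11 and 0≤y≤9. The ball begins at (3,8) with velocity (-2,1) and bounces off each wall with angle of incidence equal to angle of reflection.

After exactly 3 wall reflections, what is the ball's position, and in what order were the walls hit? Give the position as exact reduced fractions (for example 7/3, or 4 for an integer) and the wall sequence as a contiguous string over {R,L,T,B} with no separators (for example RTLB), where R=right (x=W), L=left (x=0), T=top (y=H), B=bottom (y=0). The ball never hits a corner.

1. t=1 → T at (1,9); v=(-2,-1)
2. t=1/2 → L at (0,17/2); v=(2,-1)
3. t=11/2 → R at (11,3); v=(-2,-1)

Final position: (11,3)
Wall sequence: TLR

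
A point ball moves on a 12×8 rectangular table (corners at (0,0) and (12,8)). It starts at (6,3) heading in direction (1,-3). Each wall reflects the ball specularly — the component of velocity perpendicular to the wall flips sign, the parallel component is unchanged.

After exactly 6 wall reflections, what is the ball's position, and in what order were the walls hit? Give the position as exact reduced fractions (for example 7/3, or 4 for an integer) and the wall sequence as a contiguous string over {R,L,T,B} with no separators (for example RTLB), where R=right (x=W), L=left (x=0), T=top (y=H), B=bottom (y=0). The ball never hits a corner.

1. t=1 → B at (7,0); v=(1,3)
2. t=8/3 → T at (29/3,8); v=(1,-3)
3. t=7/3 → R at (12,1); v=(-1,-3)
4. t=1/3 → B at (35/3,0); v=(-1,3)
5. t=8/3 → T at (9,8); v=(-1,-3)
6. t=8/3 → B at (19/3,0); v=(-1,3)

Final position: (19/3,0)
Wall sequence: BTRBTB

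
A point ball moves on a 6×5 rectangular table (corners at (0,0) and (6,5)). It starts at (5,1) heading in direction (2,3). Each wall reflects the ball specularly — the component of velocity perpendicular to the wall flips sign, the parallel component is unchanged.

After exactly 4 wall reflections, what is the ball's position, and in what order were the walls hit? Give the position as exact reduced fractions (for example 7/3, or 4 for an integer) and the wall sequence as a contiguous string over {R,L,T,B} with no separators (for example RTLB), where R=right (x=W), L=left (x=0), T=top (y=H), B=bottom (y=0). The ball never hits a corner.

1. t=1/2 → R at (6,5/2); v=(-2,3)
2. t=5/6 → T at (13/3,5); v=(-2,-3)
3. t=5/3 → B at (1,0); v=(-2,3)
4. t=1/2 → L at (0,3/2); v=(2,3)

Final position: (0,3/2)
Wall sequence: RTBL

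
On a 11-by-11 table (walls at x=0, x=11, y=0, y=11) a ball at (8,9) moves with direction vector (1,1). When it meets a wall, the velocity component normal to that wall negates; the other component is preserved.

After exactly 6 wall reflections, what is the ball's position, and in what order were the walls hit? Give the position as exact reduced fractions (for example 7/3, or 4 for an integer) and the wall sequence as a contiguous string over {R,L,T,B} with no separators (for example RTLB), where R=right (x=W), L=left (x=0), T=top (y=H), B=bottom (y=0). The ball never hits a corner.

Final position: (11,10)
Wall sequence: TRBLTR

1. t=2 → T at (10,11); v=(1,-1)
2. t=1 → R at (11,10); v=(-1,-1)
3. t=10 → B at (1,0); v=(-1,1)
4. t=1 → L at (0,1); v=(1,1)
5. t=10 → T at (10,11); v=(1,-1)
6. t=1 → R at (11,10); v=(-1,-1)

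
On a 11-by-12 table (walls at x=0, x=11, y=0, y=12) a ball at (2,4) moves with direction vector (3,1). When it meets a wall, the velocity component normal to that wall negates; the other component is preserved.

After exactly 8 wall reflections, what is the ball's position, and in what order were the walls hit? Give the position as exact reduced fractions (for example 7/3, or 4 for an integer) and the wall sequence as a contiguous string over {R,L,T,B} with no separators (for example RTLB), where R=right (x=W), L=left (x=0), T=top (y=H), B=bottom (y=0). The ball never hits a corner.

1. t=3 → R at (11,7); v=(-3,1)
2. t=11/3 → L at (0,32/3); v=(3,1)
3. t=4/3 → T at (4,12); v=(3,-1)
4. t=7/3 → R at (11,29/3); v=(-3,-1)
5. t=11/3 → L at (0,6); v=(3,-1)
6. t=11/3 → R at (11,7/3); v=(-3,-1)
7. t=7/3 → B at (4,0); v=(-3,1)
8. t=4/3 → L at (0,4/3); v=(3,1)

Final position: (0,4/3)
Wall sequence: RLTRLRBL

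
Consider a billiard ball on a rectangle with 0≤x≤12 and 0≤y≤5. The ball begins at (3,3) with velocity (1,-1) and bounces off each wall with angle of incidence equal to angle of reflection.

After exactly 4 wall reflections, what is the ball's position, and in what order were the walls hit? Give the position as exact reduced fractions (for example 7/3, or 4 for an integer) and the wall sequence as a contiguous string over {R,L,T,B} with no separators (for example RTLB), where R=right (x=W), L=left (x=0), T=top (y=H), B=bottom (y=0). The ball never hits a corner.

1. t=3 → B at (6,0); v=(1,1)
2. t=5 → T at (11,5); v=(1,-1)
3. t=1 → R at (12,4); v=(-1,-1)
4. t=4 → B at (8,0); v=(-1,1)

Final position: (8,0)
Wall sequence: BTRB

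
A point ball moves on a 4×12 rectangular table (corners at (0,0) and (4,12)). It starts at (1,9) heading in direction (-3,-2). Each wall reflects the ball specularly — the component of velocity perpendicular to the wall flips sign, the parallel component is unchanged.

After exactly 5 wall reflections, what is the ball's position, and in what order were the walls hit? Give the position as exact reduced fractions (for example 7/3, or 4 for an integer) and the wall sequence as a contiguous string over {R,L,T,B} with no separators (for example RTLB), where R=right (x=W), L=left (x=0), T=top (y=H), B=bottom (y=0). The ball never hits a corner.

Final position: (7/2,0)
Wall sequence: LRLRB

1. t=1/3 → L at (0,25/3); v=(3,-2)
2. t=4/3 → R at (4,17/3); v=(-3,-2)
3. t=4/3 → L at (0,3); v=(3,-2)
4. t=4/3 → R at (4,1/3); v=(-3,-2)
5. t=1/6 → B at (7/2,0); v=(-3,2)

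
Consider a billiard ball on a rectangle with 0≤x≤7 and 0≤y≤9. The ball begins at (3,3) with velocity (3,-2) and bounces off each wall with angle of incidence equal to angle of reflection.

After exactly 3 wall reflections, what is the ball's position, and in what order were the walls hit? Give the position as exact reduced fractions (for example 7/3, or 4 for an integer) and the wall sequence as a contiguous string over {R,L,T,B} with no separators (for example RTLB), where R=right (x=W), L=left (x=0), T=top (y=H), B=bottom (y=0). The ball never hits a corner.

Final position: (0,13/3)
Wall sequence: RBL

1. t=4/3 → R at (7,1/3); v=(-3,-2)
2. t=1/6 → B at (13/2,0); v=(-3,2)
3. t=13/6 → L at (0,13/3); v=(3,2)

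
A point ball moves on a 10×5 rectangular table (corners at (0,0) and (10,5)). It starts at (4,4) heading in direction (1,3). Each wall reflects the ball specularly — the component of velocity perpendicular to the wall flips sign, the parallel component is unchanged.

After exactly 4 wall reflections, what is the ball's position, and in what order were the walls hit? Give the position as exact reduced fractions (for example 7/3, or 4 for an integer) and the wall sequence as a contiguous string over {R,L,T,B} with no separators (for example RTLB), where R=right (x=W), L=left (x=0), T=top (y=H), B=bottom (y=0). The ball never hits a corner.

1. t=1/3 → T at (13/3,5); v=(1,-3)
2. t=5/3 → B at (6,0); v=(1,3)
3. t=5/3 → T at (23/3,5); v=(1,-3)
4. t=5/3 → B at (28/3,0); v=(1,3)

Final position: (28/3,0)
Wall sequence: TBTB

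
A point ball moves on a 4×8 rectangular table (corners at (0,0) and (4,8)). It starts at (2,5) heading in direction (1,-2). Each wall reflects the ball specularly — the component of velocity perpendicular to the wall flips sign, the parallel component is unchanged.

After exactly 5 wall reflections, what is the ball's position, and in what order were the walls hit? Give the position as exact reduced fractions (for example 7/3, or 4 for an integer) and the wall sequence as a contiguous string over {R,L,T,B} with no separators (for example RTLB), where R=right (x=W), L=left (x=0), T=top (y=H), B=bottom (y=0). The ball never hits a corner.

1. t=2 → R at (4,1); v=(-1,-2)
2. t=1/2 → B at (7/2,0); v=(-1,2)
3. t=7/2 → L at (0,7); v=(1,2)
4. t=1/2 → T at (1/2,8); v=(1,-2)
5. t=7/2 → R at (4,1); v=(-1,-2)

Final position: (4,1)
Wall sequence: RBLTR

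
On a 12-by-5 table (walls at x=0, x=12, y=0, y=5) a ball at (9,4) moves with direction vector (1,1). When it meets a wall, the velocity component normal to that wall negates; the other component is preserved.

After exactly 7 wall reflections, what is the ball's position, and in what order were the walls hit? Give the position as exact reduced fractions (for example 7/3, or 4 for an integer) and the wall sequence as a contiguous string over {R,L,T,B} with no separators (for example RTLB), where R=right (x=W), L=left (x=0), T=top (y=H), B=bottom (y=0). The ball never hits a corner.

1. t=1 → T at (10,5); v=(1,-1)
2. t=2 → R at (12,3); v=(-1,-1)
3. t=3 → B at (9,0); v=(-1,1)
4. t=5 → T at (4,5); v=(-1,-1)
5. t=4 → L at (0,1); v=(1,-1)
6. t=1 → B at (1,0); v=(1,1)
7. t=5 → T at (6,5); v=(1,-1)

Final position: (6,5)
Wall sequence: TRBTLBT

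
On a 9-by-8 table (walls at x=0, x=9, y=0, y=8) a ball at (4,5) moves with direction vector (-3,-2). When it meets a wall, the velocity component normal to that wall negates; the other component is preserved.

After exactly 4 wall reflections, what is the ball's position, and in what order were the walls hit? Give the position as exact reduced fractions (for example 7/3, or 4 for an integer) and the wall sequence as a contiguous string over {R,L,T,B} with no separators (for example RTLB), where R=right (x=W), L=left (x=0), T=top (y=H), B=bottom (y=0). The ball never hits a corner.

Final position: (5/2,8)
Wall sequence: LBRT

1. t=4/3 → L at (0,7/3); v=(3,-2)
2. t=7/6 → B at (7/2,0); v=(3,2)
3. t=11/6 → R at (9,11/3); v=(-3,2)
4. t=13/6 → T at (5/2,8); v=(-3,-2)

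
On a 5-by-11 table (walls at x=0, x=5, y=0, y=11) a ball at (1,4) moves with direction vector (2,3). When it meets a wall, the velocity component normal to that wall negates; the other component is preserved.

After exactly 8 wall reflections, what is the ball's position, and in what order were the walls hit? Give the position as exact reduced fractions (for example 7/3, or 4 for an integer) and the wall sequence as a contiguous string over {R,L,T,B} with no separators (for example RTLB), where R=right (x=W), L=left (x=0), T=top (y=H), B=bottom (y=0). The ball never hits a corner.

1. t=2 → R at (5,10); v=(-2,3)
2. t=1/3 → T at (13/3,11); v=(-2,-3)
3. t=13/6 → L at (0,9/2); v=(2,-3)
4. t=3/2 → B at (3,0); v=(2,3)
5. t=1 → R at (5,3); v=(-2,3)
6. t=5/2 → L at (0,21/2); v=(2,3)
7. t=1/6 → T at (1/3,11); v=(2,-3)
8. t=7/3 → R at (5,4); v=(-2,-3)

Final position: (5,4)
Wall sequence: RTLBRLTR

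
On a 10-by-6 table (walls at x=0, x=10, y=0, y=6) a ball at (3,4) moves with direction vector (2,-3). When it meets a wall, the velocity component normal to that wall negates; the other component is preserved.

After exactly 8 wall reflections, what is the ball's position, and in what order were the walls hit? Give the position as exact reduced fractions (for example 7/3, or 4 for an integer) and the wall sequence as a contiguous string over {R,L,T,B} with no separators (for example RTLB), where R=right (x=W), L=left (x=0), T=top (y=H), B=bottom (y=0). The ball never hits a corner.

1. t=4/3 → B at (17/3,0); v=(2,3)
2. t=2 → T at (29/3,6); v=(2,-3)
3. t=1/6 → R at (10,11/2); v=(-2,-3)
4. t=11/6 → B at (19/3,0); v=(-2,3)
5. t=2 → T at (7/3,6); v=(-2,-3)
6. t=7/6 → L at (0,5/2); v=(2,-3)
7. t=5/6 → B at (5/3,0); v=(2,3)
8. t=2 → T at (17/3,6); v=(2,-3)

Final position: (17/3,6)
Wall sequence: BTRBTLBT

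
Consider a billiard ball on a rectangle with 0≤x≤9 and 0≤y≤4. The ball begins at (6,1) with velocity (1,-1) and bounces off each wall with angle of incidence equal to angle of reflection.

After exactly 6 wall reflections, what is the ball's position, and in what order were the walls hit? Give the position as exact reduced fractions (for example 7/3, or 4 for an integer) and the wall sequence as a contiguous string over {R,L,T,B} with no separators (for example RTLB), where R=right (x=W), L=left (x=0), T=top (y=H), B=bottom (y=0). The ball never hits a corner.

1. t=1 → B at (7,0); v=(1,1)
2. t=2 → R at (9,2); v=(-1,1)
3. t=2 → T at (7,4); v=(-1,-1)
4. t=4 → B at (3,0); v=(-1,1)
5. t=3 → L at (0,3); v=(1,1)
6. t=1 → T at (1,4); v=(1,-1)

Final position: (1,4)
Wall sequence: BRTBLT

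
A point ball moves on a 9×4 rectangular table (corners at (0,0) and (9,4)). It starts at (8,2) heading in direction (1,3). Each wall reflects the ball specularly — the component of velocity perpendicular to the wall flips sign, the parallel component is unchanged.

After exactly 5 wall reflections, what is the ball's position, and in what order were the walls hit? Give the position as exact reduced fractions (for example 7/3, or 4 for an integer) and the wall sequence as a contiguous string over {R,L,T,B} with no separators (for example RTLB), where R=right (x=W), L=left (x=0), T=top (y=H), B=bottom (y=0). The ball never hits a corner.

1. t=2/3 → T at (26/3,4); v=(1,-3)
2. t=1/3 → R at (9,3); v=(-1,-3)
3. t=1 → B at (8,0); v=(-1,3)
4. t=4/3 → T at (20/3,4); v=(-1,-3)
5. t=4/3 → B at (16/3,0); v=(-1,3)

Final position: (16/3,0)
Wall sequence: TRBTB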